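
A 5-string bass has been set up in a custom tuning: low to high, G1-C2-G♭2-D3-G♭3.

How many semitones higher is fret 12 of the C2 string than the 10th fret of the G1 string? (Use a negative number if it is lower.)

7 semitones

C2 at fret 12 → C3 (MIDI 48); G1 at fret 10 → F2 (MIDI 41).
48 − 41 = 7, so the two pitches are 7 semitones apart.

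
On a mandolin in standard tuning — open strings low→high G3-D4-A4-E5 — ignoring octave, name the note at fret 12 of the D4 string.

D4 is MIDI 62. Adding 12 gives 74; 74 mod 12 = 2, i.e. D.

D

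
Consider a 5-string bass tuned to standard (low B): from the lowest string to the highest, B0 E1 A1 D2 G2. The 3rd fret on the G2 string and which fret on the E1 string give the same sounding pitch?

Fret 3 on G2 is MIDI 43 + 3 = 46 (A♯2). On the E1 string (open MIDI 28), that pitch is 46 − 28 = fret 18.

18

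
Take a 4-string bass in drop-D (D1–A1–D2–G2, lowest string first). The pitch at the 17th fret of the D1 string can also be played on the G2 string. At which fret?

0

D1 at fret 17 is D1 + 17 semitones = G2.
The open G2 string is 17 semitones above the open D1, so the same pitch on the G2 string lies at fret 17 − 17 = 0.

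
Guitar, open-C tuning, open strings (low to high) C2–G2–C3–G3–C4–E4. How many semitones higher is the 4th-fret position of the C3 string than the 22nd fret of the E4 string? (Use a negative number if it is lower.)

C3 at fret 4 → E3 (MIDI 52); E4 at fret 22 → D6 (MIDI 86).
52 − 86 = -34, so the two pitches are 34 semitones apart.

-34 semitones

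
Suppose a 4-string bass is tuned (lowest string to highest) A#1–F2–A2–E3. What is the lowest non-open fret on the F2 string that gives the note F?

12

From F2, count semitones up the chromatic scale until reaching F: F–F#–G–G#–…–D#–E–F — 12 steps.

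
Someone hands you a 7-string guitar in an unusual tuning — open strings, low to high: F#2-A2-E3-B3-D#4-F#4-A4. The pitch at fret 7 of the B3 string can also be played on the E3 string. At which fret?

Fret 7 on B3 is MIDI 59 + 7 = 66 (F#4). On the E3 string (open MIDI 52), that pitch is 66 − 52 = fret 14.

14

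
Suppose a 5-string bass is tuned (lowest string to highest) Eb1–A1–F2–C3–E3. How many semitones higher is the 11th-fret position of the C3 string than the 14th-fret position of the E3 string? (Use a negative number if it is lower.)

C3 at fret 11 → B3 (MIDI 59); E3 at fret 14 → Gb4 (MIDI 66).
59 − 66 = -7, so the two pitches are 7 semitones apart.

-7 semitones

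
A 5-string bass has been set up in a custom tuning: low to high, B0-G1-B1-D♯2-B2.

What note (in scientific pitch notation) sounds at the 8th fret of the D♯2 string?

The open D♯2 string plus 8 semitones: D#–E–F–F#–G–G#–A–A#–B.
No B→C boundary is crossed, so the octave stays at 2.

B2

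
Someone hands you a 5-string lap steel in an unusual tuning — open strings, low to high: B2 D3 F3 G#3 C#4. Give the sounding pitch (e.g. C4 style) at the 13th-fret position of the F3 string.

F#4

F3 is MIDI 53. Adding 13 gives 66, which is F#4.
(Equivalently spelled Gb4.)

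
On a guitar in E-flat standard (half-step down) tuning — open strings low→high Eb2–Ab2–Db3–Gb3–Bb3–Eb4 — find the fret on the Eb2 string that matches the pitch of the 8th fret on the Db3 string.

Fret 8 on Db3 is MIDI 49 + 8 = 57 (A3). On the Eb2 string (open MIDI 39), that pitch is 57 − 39 = fret 18.

18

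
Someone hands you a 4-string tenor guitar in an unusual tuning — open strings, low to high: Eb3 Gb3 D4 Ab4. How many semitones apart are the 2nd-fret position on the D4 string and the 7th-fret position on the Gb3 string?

3 semitones

D4 at fret 2 → E4 (MIDI 64); Gb3 at fret 7 → Db4 (MIDI 61).
64 − 61 = 3, so the two pitches are 3 semitones apart, with E4 the higher.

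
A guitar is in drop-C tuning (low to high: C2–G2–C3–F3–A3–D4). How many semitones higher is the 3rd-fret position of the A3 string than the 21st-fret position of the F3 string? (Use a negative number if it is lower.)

A3 at fret 3 → C4 (MIDI 60); F3 at fret 21 → D5 (MIDI 74).
60 − 74 = -14, so the two pitches are 14 semitones apart.

-14 semitones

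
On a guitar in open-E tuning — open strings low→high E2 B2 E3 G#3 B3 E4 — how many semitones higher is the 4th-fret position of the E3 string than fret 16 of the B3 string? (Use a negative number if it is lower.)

-19 semitones

E3 at fret 4 → G#3 (MIDI 56); B3 at fret 16 → D#5 (MIDI 75).
56 − 75 = -19, so the two pitches are 19 semitones apart.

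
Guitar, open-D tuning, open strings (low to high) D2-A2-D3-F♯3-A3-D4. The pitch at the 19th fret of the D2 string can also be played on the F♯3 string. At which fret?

D2 at fret 19 is D2 + 19 semitones = A3.
The open F♯3 string is 16 semitones above the open D2, so the same pitch on the F♯3 string lies at fret 19 − 16 = 3.

3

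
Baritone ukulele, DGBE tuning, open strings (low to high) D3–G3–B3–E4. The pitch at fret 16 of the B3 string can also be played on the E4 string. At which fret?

B3 at fret 16 is B3 + 16 semitones = D#5.
The open E4 string is 5 semitones above the open B3, so the same pitch on the E4 string lies at fret 16 − 5 = 11.

11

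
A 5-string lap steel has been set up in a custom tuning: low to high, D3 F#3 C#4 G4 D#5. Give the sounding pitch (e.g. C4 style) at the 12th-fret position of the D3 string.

D4

D3 is MIDI 50. Adding 12 gives 62, which is D4.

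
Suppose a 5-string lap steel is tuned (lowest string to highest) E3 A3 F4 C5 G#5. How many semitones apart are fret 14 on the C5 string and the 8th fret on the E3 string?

26 semitones

C5 at fret 14 → D6 (MIDI 86); E3 at fret 8 → C4 (MIDI 60).
86 − 60 = 26, so the two pitches are 26 semitones apart, with D6 the higher.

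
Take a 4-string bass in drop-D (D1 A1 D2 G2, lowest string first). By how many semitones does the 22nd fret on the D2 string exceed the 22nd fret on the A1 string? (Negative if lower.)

5 semitones

D2 at fret 22 → C4 (MIDI 60); A1 at fret 22 → G3 (MIDI 55).
60 − 55 = 5, so the two pitches are 5 semitones apart.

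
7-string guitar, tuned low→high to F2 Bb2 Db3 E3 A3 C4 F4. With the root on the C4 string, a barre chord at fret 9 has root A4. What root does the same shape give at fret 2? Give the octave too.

D4

Moving from fret 9 to fret 2 shifts the root by -7 semitones.
A4 down 7 semitones is D4.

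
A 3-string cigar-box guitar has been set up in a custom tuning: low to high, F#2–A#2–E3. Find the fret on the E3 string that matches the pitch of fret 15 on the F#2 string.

F#2 at fret 15 is F#2 + 15 semitones = A3.
The open E3 string is 10 semitones above the open F#2, so the same pitch on the E3 string lies at fret 15 − 10 = 5.

5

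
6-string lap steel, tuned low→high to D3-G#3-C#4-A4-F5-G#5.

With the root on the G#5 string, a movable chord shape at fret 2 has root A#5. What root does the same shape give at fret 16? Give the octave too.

C7

Moving from fret 2 to fret 16 shifts the root by 14 semitones.
A#5 up 14 semitones is C7.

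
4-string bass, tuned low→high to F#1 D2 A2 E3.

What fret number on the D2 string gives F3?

15

F3 is 15 semitones above the open D2 (D–D#–E–F–…–D#–E–F), so it sits at fret 15.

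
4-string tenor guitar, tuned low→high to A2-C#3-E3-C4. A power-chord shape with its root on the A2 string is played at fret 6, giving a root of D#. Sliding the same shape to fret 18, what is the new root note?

Moving from fret 6 to fret 18 shifts the root by 12 semitones.
D# up 12 semitones is D#.

D#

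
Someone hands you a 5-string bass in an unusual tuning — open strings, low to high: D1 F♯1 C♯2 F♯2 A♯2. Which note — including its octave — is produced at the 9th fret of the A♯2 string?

A♯2 is MIDI 46. Adding 9 gives 55, which is G3.

G3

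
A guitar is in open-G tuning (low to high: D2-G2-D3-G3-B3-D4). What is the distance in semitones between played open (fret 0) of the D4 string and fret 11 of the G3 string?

D4 at fret 0 → D4 (MIDI 62); G3 at fret 11 → F♯4 (MIDI 66).
62 − 66 = -4, so the two pitches are 4 semitones apart, with F♯4 the higher.

4 semitones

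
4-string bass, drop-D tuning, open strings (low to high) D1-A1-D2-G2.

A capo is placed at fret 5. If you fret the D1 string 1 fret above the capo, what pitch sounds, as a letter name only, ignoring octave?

G♯

The capo raises the open D1 by 5 semitones to G1; fretting 1 more gives D1 + 5 + 1 = D1 + 6 semitones, landing on G♯.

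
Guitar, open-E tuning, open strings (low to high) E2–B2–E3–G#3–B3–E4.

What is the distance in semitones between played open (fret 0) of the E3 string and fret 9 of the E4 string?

E3 at fret 0 → E3 (MIDI 52); E4 at fret 9 → C#5 (MIDI 73).
52 − 73 = -21, so the two pitches are 21 semitones apart, with C#5 the higher.

21 semitones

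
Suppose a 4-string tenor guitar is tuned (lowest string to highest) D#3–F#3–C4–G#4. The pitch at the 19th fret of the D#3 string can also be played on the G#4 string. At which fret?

D#3 at fret 19 is D#3 + 19 semitones = A#4.
The open G#4 string is 17 semitones above the open D#3, so the same pitch on the G#4 string lies at fret 19 − 17 = 2.

2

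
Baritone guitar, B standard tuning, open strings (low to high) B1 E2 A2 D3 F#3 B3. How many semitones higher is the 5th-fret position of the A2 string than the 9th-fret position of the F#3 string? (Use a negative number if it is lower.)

A2 at fret 5 → D3 (MIDI 50); F#3 at fret 9 → D#4 (MIDI 63).
50 − 63 = -13, so the two pitches are 13 semitones apart.

-13 semitones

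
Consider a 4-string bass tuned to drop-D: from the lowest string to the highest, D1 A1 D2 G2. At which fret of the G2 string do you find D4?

D4 is 19 semitones above the open G2 (G–G#–A–A#–…–C–C#–D), so it sits at fret 19.

19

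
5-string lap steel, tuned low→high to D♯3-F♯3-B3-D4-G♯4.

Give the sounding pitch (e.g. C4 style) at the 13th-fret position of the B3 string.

B3 is MIDI 59. Adding 13 gives 72, which is C5.

C5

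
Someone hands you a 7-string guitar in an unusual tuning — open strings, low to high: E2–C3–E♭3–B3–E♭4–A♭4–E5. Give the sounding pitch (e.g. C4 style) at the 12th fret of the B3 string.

B3 is MIDI 59. Adding 12 gives 71, which is B4.

B4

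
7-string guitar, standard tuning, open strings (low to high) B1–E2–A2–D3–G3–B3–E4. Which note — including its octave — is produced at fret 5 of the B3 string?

B3 is MIDI 59. Adding 5 gives 64, which is E4.

E4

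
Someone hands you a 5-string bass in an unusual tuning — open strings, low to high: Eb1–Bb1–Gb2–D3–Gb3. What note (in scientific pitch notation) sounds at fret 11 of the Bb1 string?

A2

Bb1 is MIDI 34. Adding 11 gives 45, which is A2.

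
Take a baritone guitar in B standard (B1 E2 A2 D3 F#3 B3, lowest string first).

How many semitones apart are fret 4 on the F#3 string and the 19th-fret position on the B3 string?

F#3 at fret 4 → A#3 (MIDI 58); B3 at fret 19 → F#5 (MIDI 78).
58 − 78 = -20, so the two pitches are 20 semitones apart, with F#5 the higher.

20 semitones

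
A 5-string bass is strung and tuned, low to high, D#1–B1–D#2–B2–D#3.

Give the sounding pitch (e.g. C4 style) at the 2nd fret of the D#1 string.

F1

Each fret is one semitone, so D#1 + 2 = F1.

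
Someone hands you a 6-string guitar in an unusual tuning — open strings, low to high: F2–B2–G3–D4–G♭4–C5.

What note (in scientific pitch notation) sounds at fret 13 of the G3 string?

A♭4

G3 is MIDI 55. Adding 13 gives 68, which is A♭4.
(Equivalently spelled G♯4.)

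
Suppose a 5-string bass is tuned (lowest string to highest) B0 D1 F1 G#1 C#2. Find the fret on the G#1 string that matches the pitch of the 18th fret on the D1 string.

D1 at fret 18 is D1 + 18 semitones = G#2.
The open G#1 string is 6 semitones above the open D1, so the same pitch on the G#1 string lies at fret 18 − 6 = 12.

12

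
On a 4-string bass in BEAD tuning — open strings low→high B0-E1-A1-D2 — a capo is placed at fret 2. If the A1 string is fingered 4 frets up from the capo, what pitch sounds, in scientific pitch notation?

The capo raises the open A1 by 2 semitones to B1; fretting 4 more gives A1 + 2 + 4 = A1 + 6 semitones = D#2.
(Also written Eb.)

D#2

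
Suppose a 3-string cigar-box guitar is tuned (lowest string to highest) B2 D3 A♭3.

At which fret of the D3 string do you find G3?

5

G3 is 5 semitones above the open D3 (D–Eb–E–F–Gb–G), so it sits at fret 5.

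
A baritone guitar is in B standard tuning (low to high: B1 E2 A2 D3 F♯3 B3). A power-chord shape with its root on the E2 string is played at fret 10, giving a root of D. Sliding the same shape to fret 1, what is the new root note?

Moving from fret 10 to fret 1 shifts the root by -9 semitones.
D down 9 semitones is F.

F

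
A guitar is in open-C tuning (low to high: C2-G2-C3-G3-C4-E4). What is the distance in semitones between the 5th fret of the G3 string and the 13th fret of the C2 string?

11 semitones

G3 at fret 5 → C4 (MIDI 60); C2 at fret 13 → C#3 (MIDI 49).
60 − 49 = 11, so the two pitches are 11 semitones apart, with C4 the higher.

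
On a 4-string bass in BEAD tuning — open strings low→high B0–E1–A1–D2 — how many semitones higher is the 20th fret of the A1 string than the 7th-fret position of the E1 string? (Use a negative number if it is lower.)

18 semitones

A1 at fret 20 → F3 (MIDI 53); E1 at fret 7 → B1 (MIDI 35).
53 − 35 = 18, so the two pitches are 18 semitones apart.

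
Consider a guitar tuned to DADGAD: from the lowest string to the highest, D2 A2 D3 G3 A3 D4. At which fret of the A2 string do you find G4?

G4 is 22 semitones above the open A2 (A–A#–B–C–…–F–F#–G), so it sits at fret 22.

22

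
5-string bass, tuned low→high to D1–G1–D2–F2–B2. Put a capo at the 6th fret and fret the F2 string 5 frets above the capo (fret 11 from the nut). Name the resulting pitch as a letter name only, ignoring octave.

The capo raises the open F2 by 6 semitones to B2; fretting 5 more gives F2 + 6 + 5 = F2 + 11 semitones, landing on E.

E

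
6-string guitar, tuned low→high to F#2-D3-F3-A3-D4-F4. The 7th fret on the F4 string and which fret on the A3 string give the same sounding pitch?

Fret 7 on F4 is MIDI 65 + 7 = 72 (C5). On the A3 string (open MIDI 57), that pitch is 72 − 57 = fret 15.

15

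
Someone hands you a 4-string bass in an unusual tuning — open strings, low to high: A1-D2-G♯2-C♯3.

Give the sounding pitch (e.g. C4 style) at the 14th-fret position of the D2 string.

E3

Each fret is one semitone, so D2 + 14 = E3.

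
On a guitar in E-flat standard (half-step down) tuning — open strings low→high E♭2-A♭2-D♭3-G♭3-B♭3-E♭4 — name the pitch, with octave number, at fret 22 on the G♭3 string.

G♭3 is MIDI 54. Adding 22 gives 76, which is E5.

E5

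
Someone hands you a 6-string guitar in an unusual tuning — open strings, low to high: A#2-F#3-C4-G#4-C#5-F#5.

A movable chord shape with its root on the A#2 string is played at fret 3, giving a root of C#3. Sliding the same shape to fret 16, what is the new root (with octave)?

Moving from fret 3 to fret 16 shifts the root by 13 semitones.
C#3 up 13 semitones is D4.

D4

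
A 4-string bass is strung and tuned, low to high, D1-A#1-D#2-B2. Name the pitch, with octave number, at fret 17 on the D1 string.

D1 is MIDI 26. Adding 17 gives 43, which is G2.

G2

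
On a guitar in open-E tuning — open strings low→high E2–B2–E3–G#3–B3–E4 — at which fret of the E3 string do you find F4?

F4 is 13 semitones above the open E3 (E–F–F#–G–…–D#–E–F), so it sits at fret 13.

13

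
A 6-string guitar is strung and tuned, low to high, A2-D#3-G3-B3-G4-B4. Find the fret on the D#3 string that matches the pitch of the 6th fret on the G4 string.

22

Fret 6 on G4 is MIDI 67 + 6 = 73 (C#5). On the D#3 string (open MIDI 51), that pitch is 73 − 51 = fret 22.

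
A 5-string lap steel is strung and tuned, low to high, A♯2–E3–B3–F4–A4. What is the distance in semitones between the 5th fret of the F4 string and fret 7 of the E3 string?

F4 at fret 5 → A♯4 (MIDI 70); E3 at fret 7 → B3 (MIDI 59).
70 − 59 = 11, so the two pitches are 11 semitones apart, with A♯4 the higher.

11 semitones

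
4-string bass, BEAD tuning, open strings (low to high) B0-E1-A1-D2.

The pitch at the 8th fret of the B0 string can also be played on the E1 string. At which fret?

3

B0 at fret 8 is B0 + 8 semitones = G1.
The open E1 string is 5 semitones above the open B0, so the same pitch on the E1 string lies at fret 8 − 5 = 3.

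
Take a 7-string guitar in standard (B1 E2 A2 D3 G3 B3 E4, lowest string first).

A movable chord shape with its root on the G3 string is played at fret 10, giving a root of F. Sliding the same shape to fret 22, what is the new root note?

Moving from fret 10 to fret 22 shifts the root by 12 semitones.
F up 12 semitones is F.

F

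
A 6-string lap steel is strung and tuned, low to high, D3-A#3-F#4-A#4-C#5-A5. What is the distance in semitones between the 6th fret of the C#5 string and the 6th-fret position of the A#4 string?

C#5 at fret 6 → G5 (MIDI 79); A#4 at fret 6 → E5 (MIDI 76).
79 − 76 = 3, so the two pitches are 3 semitones apart, with G5 the higher.

3 semitones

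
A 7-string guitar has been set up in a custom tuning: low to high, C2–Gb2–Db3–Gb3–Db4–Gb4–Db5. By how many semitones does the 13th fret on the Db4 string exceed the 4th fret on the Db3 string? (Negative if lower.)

Db4 at fret 13 → D5 (MIDI 74); Db3 at fret 4 → F3 (MIDI 53).
74 − 53 = 21, so the two pitches are 21 semitones apart.

21 semitones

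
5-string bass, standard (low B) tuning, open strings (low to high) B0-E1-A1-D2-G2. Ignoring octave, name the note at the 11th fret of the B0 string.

B0 is MIDI 23. Adding 11 gives 34; 34 mod 12 = 10, i.e. A#.
(Equivalently spelled Bb.)

A#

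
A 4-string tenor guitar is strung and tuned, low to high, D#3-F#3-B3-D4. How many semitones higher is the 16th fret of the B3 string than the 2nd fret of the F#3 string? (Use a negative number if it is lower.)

19 semitones

B3 at fret 16 → D#5 (MIDI 75); F#3 at fret 2 → G#3 (MIDI 56).
75 − 56 = 19, so the two pitches are 19 semitones apart.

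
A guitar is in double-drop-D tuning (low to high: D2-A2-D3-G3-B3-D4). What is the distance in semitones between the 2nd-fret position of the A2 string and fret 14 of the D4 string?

A2 at fret 2 → B2 (MIDI 47); D4 at fret 14 → E5 (MIDI 76).
47 − 76 = -29, so the two pitches are 29 semitones apart, with E5 the higher.

29 semitones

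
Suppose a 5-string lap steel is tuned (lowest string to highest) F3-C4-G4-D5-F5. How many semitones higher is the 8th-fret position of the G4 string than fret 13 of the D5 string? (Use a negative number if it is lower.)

-12 semitones

G4 at fret 8 → Eb5 (MIDI 75); D5 at fret 13 → Eb6 (MIDI 87).
75 − 87 = -12, so the two pitches are 12 semitones apart.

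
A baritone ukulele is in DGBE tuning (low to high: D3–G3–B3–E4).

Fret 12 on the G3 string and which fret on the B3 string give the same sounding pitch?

8

Fret 12 on G3 is MIDI 55 + 12 = 67 (G4). On the B3 string (open MIDI 59), that pitch is 67 − 59 = fret 8.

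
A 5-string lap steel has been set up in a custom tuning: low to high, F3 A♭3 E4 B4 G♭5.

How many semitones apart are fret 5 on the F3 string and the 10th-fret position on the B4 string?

F3 at fret 5 → B♭3 (MIDI 58); B4 at fret 10 → A5 (MIDI 81).
58 − 81 = -23, so the two pitches are 23 semitones apart, with A5 the higher.

23 semitones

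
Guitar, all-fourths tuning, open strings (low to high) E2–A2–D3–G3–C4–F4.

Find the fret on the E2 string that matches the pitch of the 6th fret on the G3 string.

G3 at fret 6 is G3 + 6 semitones = C#4.
The open E2 string is 15 semitones below the open G3, so the same pitch on the E2 string lies at fret 6 + 15 = 21.

21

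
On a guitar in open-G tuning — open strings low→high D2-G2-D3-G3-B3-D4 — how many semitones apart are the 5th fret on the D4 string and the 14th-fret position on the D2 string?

D4 at fret 5 → G4 (MIDI 67); D2 at fret 14 → E3 (MIDI 52).
67 − 52 = 15, so the two pitches are 15 semitones apart, with G4 the higher.

15 semitones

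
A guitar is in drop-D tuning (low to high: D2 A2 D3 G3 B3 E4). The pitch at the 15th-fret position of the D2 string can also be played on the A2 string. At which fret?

8

D2 at fret 15 is D2 + 15 semitones = F3.
The open A2 string is 7 semitones above the open D2, so the same pitch on the A2 string lies at fret 15 − 7 = 8.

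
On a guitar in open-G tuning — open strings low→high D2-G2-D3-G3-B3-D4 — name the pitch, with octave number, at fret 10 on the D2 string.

C3

D2 is MIDI 38. Adding 10 gives 48, which is C3.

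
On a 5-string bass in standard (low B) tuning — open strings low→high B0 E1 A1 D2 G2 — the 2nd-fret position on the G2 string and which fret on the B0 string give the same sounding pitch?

22

Fret 2 on G2 is MIDI 43 + 2 = 45 (A2). On the B0 string (open MIDI 23), that pitch is 45 − 23 = fret 22.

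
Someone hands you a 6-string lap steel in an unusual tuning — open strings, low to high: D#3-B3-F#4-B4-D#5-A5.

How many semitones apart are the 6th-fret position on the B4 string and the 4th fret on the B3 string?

14 semitones

B4 at fret 6 → F5 (MIDI 77); B3 at fret 4 → D#4 (MIDI 63).
77 − 63 = 14, so the two pitches are 14 semitones apart, with F5 the higher.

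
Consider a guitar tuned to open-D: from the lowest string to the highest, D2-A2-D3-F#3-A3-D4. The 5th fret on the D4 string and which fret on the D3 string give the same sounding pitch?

D4 at fret 5 is D4 + 5 semitones = G4.
The open D3 string is 12 semitones below the open D4, so the same pitch on the D3 string lies at fret 5 + 12 = 17.

17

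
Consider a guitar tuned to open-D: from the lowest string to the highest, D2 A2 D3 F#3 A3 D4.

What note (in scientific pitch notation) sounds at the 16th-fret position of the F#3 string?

F#3 is MIDI 54. Adding 16 gives 70, which is A#4.
(Equivalently spelled Bb4.)

A#4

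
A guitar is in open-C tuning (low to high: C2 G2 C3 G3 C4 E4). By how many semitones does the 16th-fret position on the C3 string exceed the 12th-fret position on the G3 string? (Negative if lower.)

-3 semitones

C3 at fret 16 → E4 (MIDI 64); G3 at fret 12 → G4 (MIDI 67).
64 − 67 = -3, so the two pitches are 3 semitones apart.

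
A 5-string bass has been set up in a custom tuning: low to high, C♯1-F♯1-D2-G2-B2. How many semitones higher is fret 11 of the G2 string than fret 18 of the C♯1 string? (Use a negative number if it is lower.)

G2 at fret 11 → F♯3 (MIDI 54); C♯1 at fret 18 → G2 (MIDI 43).
54 − 43 = 11, so the two pitches are 11 semitones apart.

11 semitones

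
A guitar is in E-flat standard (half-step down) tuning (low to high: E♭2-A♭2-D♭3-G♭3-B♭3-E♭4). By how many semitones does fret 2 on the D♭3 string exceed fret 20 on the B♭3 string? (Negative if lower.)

D♭3 at fret 2 → E♭3 (MIDI 51); B♭3 at fret 20 → G♭5 (MIDI 78).
51 − 78 = -27, so the two pitches are 27 semitones apart.

-27 semitones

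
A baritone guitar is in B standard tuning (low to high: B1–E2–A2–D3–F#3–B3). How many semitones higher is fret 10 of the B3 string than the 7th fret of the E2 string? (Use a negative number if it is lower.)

B3 at fret 10 → A4 (MIDI 69); E2 at fret 7 → B2 (MIDI 47).
69 − 47 = 22, so the two pitches are 22 semitones apart.

22 semitones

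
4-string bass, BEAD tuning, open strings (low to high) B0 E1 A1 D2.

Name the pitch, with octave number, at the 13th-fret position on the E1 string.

E1 is MIDI 28. Adding 13 gives 41, which is F2.

F2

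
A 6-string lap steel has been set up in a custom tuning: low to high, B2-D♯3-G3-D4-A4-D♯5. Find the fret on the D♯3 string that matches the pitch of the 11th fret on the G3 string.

15

Fret 11 on G3 is MIDI 55 + 11 = 66 (F♯4). On the D♯3 string (open MIDI 51), that pitch is 66 − 51 = fret 15.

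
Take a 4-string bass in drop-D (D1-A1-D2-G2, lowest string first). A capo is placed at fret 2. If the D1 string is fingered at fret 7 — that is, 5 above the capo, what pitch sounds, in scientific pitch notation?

The capo raises the open D1 by 2 semitones to E1; fretting 5 more gives D1 + 2 + 5 = D1 + 7 semitones = A1.

A1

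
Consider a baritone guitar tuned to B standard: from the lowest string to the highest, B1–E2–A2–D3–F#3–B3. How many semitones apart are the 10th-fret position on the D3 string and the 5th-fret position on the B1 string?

D3 at fret 10 → C4 (MIDI 60); B1 at fret 5 → E2 (MIDI 40).
60 − 40 = 20, so the two pitches are 20 semitones apart, with C4 the higher.

20 semitones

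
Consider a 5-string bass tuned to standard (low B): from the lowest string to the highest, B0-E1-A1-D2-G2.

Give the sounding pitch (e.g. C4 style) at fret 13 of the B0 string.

Each fret is one semitone, so B0 + 13 = C2.

C2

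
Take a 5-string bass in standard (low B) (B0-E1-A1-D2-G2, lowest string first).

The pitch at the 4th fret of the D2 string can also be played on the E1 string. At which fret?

14

Fret 4 on D2 is MIDI 38 + 4 = 42 (F♯2). On the E1 string (open MIDI 28), that pitch is 42 − 28 = fret 14.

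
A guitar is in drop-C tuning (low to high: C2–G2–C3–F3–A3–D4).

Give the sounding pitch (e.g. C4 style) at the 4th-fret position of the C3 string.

The open C3 string plus 4 semitones: C–C#–D–D#–E.
No B→C boundary is crossed, so the octave stays at 3.

E3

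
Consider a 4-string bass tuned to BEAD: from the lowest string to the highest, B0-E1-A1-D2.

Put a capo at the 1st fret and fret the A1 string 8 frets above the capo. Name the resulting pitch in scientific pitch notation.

F#2

The capo raises the open A1 by 1 semitone to A#1; fretting 8 more gives A1 + 1 + 8 = A1 + 9 semitones = F#2.
(Also written Gb.)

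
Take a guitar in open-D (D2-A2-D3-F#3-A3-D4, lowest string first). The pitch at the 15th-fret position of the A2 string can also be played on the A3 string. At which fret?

A2 at fret 15 is A2 + 15 semitones = C4.
The open A3 string is 12 semitones above the open A2, so the same pitch on the A3 string lies at fret 15 − 12 = 3.

3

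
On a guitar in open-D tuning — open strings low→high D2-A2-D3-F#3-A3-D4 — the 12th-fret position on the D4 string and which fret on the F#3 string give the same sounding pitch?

20

Fret 12 on D4 is MIDI 62 + 12 = 74 (D5). On the F#3 string (open MIDI 54), that pitch is 74 − 54 = fret 20.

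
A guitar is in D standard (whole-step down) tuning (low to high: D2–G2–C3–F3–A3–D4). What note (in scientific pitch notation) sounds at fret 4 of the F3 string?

Each fret is one semitone, so F3 + 4 = A3.

A3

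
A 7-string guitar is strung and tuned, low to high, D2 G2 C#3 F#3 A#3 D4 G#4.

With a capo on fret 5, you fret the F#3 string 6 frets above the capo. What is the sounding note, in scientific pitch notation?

The capo raises the open F#3 by 5 semitones to B3; fretting 6 more gives F#3 + 5 + 6 = F#3 + 11 semitones = F4.

F4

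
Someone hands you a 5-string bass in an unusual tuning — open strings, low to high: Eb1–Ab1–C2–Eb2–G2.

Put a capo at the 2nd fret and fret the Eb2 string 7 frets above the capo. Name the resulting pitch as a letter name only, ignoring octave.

C

The capo raises the open Eb2 by 2 semitones to F2; fretting 7 more gives Eb2 + 2 + 7 = Eb2 + 9 semitones, landing on C.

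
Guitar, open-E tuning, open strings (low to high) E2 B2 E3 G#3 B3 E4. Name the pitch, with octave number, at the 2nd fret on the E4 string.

Each fret is one semitone, so E4 + 2 = F#4.
(Equivalently spelled Gb4.)

F#4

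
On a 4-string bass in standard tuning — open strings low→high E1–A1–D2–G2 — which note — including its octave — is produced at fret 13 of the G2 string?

G♯3

Each fret is one semitone, so G2 + 13 = G♯3.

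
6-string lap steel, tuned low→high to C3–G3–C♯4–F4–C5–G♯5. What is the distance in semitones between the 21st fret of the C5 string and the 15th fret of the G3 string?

C5 at fret 21 → A6 (MIDI 93); G3 at fret 15 → A♯4 (MIDI 70).
93 − 70 = 23, so the two pitches are 23 semitones apart, with A6 the higher.

23 semitones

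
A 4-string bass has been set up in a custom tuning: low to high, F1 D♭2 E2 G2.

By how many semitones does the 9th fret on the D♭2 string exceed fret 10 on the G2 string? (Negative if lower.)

D♭2 at fret 9 → B♭2 (MIDI 46); G2 at fret 10 → F3 (MIDI 53).
46 − 53 = -7, so the two pitches are 7 semitones apart.

-7 semitones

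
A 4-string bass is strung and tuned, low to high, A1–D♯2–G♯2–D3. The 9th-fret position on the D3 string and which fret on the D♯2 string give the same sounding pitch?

D3 at fret 9 is D3 + 9 semitones = B3.
The open D♯2 string is 11 semitones below the open D3, so the same pitch on the D♯2 string lies at fret 9 + 11 = 20.

20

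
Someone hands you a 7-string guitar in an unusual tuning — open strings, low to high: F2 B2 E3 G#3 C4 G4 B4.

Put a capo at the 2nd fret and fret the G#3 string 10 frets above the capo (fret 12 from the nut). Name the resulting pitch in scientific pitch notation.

G#4

The capo raises the open G#3 by 2 semitones to A#3; fretting 10 more gives G#3 + 2 + 10 = G#3 + 12 semitones = G#4.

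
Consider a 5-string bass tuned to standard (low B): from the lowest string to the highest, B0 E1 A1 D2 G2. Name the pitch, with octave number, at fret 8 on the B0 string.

G1

Each fret is one semitone, so B0 + 8 = G1.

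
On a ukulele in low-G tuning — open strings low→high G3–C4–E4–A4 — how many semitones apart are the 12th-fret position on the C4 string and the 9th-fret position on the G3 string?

C4 at fret 12 → C5 (MIDI 72); G3 at fret 9 → E4 (MIDI 64).
72 − 64 = 8, so the two pitches are 8 semitones apart, with C5 the higher.

8 semitones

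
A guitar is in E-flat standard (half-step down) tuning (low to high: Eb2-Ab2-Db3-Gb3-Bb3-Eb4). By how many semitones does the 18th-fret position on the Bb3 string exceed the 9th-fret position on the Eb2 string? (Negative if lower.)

Bb3 at fret 18 → E5 (MIDI 76); Eb2 at fret 9 → C3 (MIDI 48).
76 − 48 = 28, so the two pitches are 28 semitones apart.

28 semitones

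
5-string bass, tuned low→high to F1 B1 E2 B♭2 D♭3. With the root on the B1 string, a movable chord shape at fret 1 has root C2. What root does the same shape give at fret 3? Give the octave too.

D2

Moving from fret 1 to fret 3 shifts the root by 2 semitones.
C2 up 2 semitones is D2.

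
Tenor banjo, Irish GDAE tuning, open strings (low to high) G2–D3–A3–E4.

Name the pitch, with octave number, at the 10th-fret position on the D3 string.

Each fret is one semitone, so D3 + 10 = C4.

C4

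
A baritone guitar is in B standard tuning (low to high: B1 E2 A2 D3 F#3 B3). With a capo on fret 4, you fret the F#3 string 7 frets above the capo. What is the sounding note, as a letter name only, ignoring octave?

The capo raises the open F#3 by 4 semitones to A#3; fretting 7 more gives F#3 + 4 + 7 = F#3 + 11 semitones, landing on F.

F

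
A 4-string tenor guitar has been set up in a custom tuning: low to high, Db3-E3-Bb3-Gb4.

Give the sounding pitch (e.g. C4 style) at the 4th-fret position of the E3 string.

Ab3

Each fret is one semitone, so E3 + 4 = Ab3.
(Equivalently spelled G#3.)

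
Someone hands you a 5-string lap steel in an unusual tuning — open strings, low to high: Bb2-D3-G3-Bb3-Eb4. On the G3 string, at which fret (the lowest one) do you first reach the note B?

From G3, count semitones up the chromatic scale until reaching B: G–Ab–A–Bb–B — 4 steps.

4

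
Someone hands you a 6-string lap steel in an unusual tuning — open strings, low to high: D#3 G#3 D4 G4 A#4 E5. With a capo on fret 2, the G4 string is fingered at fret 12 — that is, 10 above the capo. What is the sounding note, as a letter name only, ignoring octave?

G

The capo raises the open G4 by 2 semitones to A4; fretting 10 more gives G4 + 2 + 10 = G4 + 12 semitones, landing on G.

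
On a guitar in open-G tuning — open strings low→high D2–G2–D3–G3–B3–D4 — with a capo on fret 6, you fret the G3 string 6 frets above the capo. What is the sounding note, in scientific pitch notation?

The capo raises the open G3 by 6 semitones to C#4; fretting 6 more gives G3 + 6 + 6 = G3 + 12 semitones = G4.

G4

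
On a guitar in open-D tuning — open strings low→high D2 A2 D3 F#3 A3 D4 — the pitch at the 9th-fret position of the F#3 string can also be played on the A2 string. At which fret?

18

Fret 9 on F#3 is MIDI 54 + 9 = 63 (D#4). On the A2 string (open MIDI 45), that pitch is 63 − 45 = fret 18.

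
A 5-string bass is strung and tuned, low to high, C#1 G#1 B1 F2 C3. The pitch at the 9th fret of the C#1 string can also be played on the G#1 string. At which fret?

2

Fret 9 on C#1 is MIDI 25 + 9 = 34 (A#1). On the G#1 string (open MIDI 32), that pitch is 34 − 32 = fret 2.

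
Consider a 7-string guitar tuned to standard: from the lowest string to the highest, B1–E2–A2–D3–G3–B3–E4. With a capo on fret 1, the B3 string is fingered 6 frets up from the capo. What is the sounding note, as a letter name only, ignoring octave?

F♯

The capo raises the open B3 by 1 semitone to C4; fretting 6 more gives B3 + 1 + 6 = B3 + 7 semitones, landing on F♯.
(Also written G♭.)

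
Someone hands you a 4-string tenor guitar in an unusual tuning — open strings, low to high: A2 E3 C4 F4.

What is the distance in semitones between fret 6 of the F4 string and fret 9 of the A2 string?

F4 at fret 6 → B4 (MIDI 71); A2 at fret 9 → F♯3 (MIDI 54).
71 − 54 = 17, so the two pitches are 17 semitones apart, with B4 the higher.

17 semitones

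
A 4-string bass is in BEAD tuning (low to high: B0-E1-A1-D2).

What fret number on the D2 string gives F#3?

F#3 is 16 semitones above the open D2 (D–D#–E–F–…–E–F–F#), so it sits at fret 16.

16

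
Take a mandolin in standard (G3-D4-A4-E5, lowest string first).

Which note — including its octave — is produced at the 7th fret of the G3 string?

G3 is MIDI 55. Adding 7 gives 62, which is D4.

D4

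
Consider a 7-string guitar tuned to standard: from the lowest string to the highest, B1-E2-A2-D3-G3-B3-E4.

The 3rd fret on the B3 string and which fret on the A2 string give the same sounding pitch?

17

B3 at fret 3 is B3 + 3 semitones = D4.
The open A2 string is 14 semitones below the open B3, so the same pitch on the A2 string lies at fret 3 + 14 = 17.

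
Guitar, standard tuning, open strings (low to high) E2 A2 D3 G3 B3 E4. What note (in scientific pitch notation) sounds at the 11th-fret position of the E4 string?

E4 is MIDI 64. Adding 11 gives 75, which is D#5.

D#5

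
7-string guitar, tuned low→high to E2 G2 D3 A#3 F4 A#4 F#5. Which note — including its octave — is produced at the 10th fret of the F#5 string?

E6

Each fret is one semitone, so F#5 + 10 = E6.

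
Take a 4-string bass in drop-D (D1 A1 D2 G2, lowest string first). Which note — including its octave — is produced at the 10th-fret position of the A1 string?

Each fret is one semitone, so A1 + 10 = G2.

G2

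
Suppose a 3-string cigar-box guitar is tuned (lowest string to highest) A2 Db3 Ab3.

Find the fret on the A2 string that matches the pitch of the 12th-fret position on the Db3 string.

Db3 at fret 12 is Db3 + 12 semitones = Db4.
The open A2 string is 4 semitones below the open Db3, so the same pitch on the A2 string lies at fret 12 + 4 = 16.

16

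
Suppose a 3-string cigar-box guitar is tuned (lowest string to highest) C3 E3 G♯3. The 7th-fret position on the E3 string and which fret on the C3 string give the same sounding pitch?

E3 at fret 7 is E3 + 7 semitones = B3.
The open C3 string is 4 semitones below the open E3, so the same pitch on the C3 string lies at fret 7 + 4 = 11.

11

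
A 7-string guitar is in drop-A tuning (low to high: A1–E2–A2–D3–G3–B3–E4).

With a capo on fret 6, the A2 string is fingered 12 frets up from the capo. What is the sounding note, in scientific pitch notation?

D♯4

The capo raises the open A2 by 6 semitones to D♯3; fretting 12 more gives A2 + 6 + 12 = A2 + 18 semitones = D♯4.
(Also written E♭.)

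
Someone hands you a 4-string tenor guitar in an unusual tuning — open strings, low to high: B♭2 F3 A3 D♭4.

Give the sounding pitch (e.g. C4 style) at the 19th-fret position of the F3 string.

F3 is MIDI 53. Adding 19 gives 72, which is C5.

C5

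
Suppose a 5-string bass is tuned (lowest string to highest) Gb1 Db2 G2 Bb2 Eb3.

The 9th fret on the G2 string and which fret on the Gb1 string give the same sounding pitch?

22

G2 at fret 9 is G2 + 9 semitones = E3.
The open Gb1 string is 13 semitones below the open G2, so the same pitch on the Gb1 string lies at fret 9 + 13 = 22.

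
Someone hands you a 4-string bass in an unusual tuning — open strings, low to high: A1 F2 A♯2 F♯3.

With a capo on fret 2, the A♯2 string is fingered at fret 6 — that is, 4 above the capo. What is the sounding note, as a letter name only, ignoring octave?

The capo raises the open A♯2 by 2 semitones to C3; fretting 4 more gives A♯2 + 2 + 4 = A♯2 + 6 semitones, landing on E.

E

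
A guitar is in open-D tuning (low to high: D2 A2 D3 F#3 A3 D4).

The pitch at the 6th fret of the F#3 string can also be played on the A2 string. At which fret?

F#3 at fret 6 is F#3 + 6 semitones = C4.
The open A2 string is 9 semitones below the open F#3, so the same pitch on the A2 string lies at fret 6 + 9 = 15.

15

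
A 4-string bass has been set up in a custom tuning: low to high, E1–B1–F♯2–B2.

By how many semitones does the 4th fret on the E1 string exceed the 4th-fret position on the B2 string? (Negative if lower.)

E1 at fret 4 → G♯1 (MIDI 32); B2 at fret 4 → D♯3 (MIDI 51).
32 − 51 = -19, so the two pitches are 19 semitones apart.

-19 semitones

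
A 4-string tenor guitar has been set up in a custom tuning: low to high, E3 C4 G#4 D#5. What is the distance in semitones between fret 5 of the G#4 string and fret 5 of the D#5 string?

G#4 at fret 5 → C#5 (MIDI 73); D#5 at fret 5 → G#5 (MIDI 80).
73 − 80 = -7, so the two pitches are 7 semitones apart, with G#5 the higher.

7 semitones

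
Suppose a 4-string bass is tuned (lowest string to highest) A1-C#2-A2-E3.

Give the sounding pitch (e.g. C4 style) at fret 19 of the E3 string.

B4

Each fret is one semitone, so E3 + 19 = B4.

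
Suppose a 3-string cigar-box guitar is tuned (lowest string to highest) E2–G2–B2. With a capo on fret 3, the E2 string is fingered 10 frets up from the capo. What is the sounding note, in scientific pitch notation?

F3

The capo raises the open E2 by 3 semitones to G2; fretting 10 more gives E2 + 3 + 10 = E2 + 13 semitones = F3.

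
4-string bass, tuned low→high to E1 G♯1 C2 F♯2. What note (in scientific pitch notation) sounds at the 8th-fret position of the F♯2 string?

D3

F♯2 is MIDI 42. Adding 8 gives 50, which is D3.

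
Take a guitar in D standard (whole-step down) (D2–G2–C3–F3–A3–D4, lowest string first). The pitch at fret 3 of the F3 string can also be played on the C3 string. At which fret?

8

F3 at fret 3 is F3 + 3 semitones = G#3.
The open C3 string is 5 semitones below the open F3, so the same pitch on the C3 string lies at fret 3 + 5 = 8.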